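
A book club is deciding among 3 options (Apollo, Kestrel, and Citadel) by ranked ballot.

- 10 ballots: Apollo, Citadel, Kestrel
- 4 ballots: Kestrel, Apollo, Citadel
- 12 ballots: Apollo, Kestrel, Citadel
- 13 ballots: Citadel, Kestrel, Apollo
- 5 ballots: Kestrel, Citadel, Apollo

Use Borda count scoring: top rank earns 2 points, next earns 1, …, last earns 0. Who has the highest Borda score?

Apollo

Borda scores:
  Apollo: 10·2 + 4·1 + 12·2 + 13·0 + 5·0 = 48
  Kestrel: 10·0 + 4·2 + 12·1 + 13·1 + 5·2 = 43
  Citadel: 10·1 + 4·0 + 12·0 + 13·2 + 5·1 = 41
Apollo has the highest total.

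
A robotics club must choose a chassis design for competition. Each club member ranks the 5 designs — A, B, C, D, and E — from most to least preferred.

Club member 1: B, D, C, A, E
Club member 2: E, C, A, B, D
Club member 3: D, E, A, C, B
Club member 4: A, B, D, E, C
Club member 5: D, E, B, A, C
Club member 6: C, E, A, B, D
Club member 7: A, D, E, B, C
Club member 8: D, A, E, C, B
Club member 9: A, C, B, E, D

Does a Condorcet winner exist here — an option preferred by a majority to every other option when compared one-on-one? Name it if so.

A

Head-to-head results (9 voters total):
A vs B: A wins 7–2.
A vs C: A wins 6–3.
A vs D: A wins 5–4.
A vs E: A wins 5–4.
B vs C: C wins 5–4.
B vs D: B wins 5–4.
B vs E: E wins 6–3.
C vs D: D wins 6–3.
C vs E: E wins 6–3.
D vs E: D wins 6–3.
A beats each rival — B (7–2), C (6–3), D (5–4), E (5–4) — so A is the Condorcet winner.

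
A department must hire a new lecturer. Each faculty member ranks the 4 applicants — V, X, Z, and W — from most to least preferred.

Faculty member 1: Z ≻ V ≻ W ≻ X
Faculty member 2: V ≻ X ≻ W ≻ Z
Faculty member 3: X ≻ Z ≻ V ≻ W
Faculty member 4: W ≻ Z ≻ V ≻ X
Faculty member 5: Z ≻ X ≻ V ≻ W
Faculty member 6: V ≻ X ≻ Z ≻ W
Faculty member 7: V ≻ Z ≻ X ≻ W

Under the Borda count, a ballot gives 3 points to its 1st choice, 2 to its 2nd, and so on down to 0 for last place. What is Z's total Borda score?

Borda scores:
  V: 2 + 3 + 1 + 1 + 1 + 3 + 3 = 14
  X: 0 + 2 + 3 + 0 + 2 + 2 + 1 = 10
  Z: 3 + 0 + 2 + 2 + 3 + 1 + 2 = 13
  W: 1 + 1 + 0 + 3 + 0 + 0 + 0 = 5

13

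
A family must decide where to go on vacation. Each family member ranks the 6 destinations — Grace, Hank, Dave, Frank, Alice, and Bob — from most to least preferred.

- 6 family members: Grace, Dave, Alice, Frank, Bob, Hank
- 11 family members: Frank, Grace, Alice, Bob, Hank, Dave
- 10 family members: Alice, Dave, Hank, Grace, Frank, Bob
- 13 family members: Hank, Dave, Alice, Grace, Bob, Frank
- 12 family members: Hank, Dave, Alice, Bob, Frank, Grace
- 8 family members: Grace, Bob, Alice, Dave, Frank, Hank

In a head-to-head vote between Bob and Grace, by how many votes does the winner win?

Ballots ranking Bob above Grace: 12.
Ballots ranking Grace above Bob: 6+11+10+13+8 = 48.
Grace wins 48–12, a margin of 36.

36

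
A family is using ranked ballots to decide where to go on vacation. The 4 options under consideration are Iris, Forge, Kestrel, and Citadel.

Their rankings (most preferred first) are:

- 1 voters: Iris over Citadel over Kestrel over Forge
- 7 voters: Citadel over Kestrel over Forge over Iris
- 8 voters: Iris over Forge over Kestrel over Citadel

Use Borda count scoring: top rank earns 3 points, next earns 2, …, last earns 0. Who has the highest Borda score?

Iris

Borda scores:
  Iris: 3 + 7·0 + 8·3 = 27
  Forge: 0 + 7·1 + 8·2 = 23
  Kestrel: 1 + 7·2 + 8·1 = 23
  Citadel: 2 + 7·3 + 8·0 = 23
Iris has the highest total.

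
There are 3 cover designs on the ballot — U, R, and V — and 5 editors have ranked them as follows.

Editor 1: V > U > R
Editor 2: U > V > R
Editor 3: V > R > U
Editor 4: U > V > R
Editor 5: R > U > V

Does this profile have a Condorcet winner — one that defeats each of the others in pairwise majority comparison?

Head-to-head results (5 voters total):
U vs R: U wins 3–2.
U vs V: U wins 3–2.
R vs V: V wins 4–1.
U beats each rival — R (3–2), V (3–2) — so U is the Condorcet winner.

Yes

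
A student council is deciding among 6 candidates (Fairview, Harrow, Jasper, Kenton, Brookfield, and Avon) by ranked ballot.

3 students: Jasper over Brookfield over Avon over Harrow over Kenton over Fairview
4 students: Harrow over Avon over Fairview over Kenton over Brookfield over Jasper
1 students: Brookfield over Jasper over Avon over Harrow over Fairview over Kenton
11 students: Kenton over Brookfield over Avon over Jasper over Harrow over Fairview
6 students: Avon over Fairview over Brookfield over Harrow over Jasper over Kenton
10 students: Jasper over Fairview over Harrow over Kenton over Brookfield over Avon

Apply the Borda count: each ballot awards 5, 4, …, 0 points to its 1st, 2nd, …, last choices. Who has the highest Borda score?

Borda scores:
  Fairview: 3·0 + 4·3 + 1 + 11·0 + 6·4 + 10·4 = 77
  Harrow: 3·2 + 4·5 + 2 + 11·1 + 6·2 + 10·3 = 81
  Jasper: 3·5 + 4·0 + 4 + 11·2 + 6·1 + 10·5 = 97
  Kenton: 3·1 + 4·2 + 0 + 11·5 + 6·0 + 10·2 = 86
  Brookfield: 3·4 + 4·1 + 5 + 11·4 + 6·3 + 10·1 = 93
  Avon: 3·3 + 4·4 + 3 + 11·3 + 6·5 + 10·0 = 91
Jasper has the highest total.

Jasper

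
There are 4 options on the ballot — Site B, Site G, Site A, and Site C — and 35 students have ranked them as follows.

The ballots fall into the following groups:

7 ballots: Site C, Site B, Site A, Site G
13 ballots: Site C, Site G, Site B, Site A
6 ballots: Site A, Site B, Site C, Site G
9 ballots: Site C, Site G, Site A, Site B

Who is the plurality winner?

Site C

First-place vote totals:
  Site B: 0
  Site G: 0
  Site A: 6
  Site C: 29
Site C has the most first-place votes.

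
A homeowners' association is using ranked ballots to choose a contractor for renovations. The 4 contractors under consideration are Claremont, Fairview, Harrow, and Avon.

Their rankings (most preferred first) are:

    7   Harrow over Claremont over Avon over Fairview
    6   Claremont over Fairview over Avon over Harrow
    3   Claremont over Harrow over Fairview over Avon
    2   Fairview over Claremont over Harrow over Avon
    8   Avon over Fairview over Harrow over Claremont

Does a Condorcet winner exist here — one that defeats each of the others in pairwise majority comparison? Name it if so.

None — there is no Condorcet winner

Head-to-head results (26 voters total):
Claremont vs Fairview: Claremont wins 16–10.
Claremont vs Harrow: Harrow wins 15–11.
Claremont vs Avon: Claremont wins 18–8.
Fairview vs Harrow: Fairview wins 16–10.
Fairview vs Avon: Avon wins 15–11.
Harrow vs Avon: Avon wins 14–12.
No candidate beats all others: Claremont beats Fairview beats Harrow beats Claremont, a majority cycle.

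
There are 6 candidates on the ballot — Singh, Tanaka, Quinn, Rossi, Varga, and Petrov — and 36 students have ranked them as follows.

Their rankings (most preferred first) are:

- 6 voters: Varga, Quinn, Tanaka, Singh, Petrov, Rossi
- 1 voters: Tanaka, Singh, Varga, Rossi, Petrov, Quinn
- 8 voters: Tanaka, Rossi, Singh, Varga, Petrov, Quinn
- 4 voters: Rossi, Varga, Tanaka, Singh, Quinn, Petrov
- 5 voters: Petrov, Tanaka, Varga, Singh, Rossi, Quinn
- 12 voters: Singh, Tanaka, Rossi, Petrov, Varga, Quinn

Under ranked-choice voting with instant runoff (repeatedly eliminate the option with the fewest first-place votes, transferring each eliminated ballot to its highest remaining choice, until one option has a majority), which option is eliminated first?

Quinn

Round 1: Singh 12, Tanaka 9, Varga 6, Petrov 5, Rossi 4, Quinn 0. Quinn has the fewest and is eliminated.
Round 2: Singh 12, Tanaka 9, Varga 6, Petrov 5, Rossi 4. Rossi has the fewest and is eliminated.
Round 3: Singh 12, Varga 10, Tanaka 9, Petrov 5. Petrov has the fewest and is eliminated.
Round 4: Tanaka 14, Singh 12, Varga 10. Varga has the fewest and is eliminated.
Round 5: Tanaka 24, Singh 12. Tanaka has a majority.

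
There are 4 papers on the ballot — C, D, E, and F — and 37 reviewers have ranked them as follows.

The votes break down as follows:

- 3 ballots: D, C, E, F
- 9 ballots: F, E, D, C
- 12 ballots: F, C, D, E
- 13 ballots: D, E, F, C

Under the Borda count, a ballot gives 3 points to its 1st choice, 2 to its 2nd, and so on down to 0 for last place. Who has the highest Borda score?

Borda scores:
  C: 3·2 + 9·0 + 12·2 + 13·0 = 30
  D: 3·3 + 9·1 + 12·1 + 13·3 = 69
  E: 3·1 + 9·2 + 12·0 + 13·2 = 47
  F: 3·0 + 9·3 + 12·3 + 13·1 = 76
F has the highest total.

F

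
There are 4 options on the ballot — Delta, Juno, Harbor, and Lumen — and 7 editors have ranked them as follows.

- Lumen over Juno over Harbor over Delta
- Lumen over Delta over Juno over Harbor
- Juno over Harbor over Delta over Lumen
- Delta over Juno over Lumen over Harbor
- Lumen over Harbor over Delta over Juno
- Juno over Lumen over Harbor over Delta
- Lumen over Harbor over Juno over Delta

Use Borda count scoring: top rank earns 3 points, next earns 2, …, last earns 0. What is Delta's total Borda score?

Borda scores:
  Delta: 0 + 2 + 1 + 3 + 1 + 0 + 0 = 7
  Juno: 2 + 1 + 3 + 2 + 0 + 3 + 1 = 12
  Harbor: 1 + 0 + 2 + 0 + 2 + 1 + 2 = 8
  Lumen: 3 + 3 + 0 + 1 + 3 + 2 + 3 = 15

7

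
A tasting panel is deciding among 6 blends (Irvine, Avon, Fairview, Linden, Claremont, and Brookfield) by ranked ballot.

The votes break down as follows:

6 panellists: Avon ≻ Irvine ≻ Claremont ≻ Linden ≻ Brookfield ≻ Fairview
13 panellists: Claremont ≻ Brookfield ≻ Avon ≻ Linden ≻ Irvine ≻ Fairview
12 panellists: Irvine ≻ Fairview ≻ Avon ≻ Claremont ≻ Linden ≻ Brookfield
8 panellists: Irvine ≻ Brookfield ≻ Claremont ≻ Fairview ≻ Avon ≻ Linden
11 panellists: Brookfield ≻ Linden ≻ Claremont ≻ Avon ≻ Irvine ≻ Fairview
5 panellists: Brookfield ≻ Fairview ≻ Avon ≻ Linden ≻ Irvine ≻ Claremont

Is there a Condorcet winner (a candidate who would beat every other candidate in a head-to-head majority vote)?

Head-to-head results (55 voters total):
Irvine vs Avon: Avon wins 35–20.
Irvine vs Fairview: Irvine wins 50–5.
Irvine vs Linden: Linden wins 29–26.
Irvine vs Claremont: Irvine wins 31–24.
Irvine vs Brookfield: Brookfield wins 29–26.
Avon vs Fairview: Avon wins 30–25.
Avon vs Linden: Avon wins 44–11.
Avon vs Claremont: Claremont wins 32–23.
Avon vs Brookfield: Brookfield wins 37–18.
Fairview vs Linden: Linden wins 30–25.
Fairview vs Claremont: Claremont wins 38–17.
Fairview vs Brookfield: Brookfield wins 43–12.
Linden vs Claremont: Claremont wins 39–16.
Linden vs Brookfield: Brookfield wins 37–18.
Claremont vs Brookfield: Claremont wins 31–24.
No candidate beats all others: Irvine beats Claremont beats Avon beats Irvine, a majority cycle.

No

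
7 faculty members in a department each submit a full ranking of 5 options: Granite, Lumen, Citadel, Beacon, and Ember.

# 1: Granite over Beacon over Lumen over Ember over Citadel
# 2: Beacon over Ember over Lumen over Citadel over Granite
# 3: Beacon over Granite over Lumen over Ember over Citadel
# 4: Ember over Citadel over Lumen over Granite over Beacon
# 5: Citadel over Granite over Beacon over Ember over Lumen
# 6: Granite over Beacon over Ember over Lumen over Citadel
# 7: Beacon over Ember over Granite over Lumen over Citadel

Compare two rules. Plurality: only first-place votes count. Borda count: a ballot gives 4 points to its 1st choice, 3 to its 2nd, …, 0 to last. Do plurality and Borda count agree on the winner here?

Plurality first-place counts: Granite 2, Lumen 0, Citadel 1, Beacon 3, Ember 1 → Beacon.
Borda totals: Granite 17, Lumen 10, Citadel 8, Beacon 20, Ember 15 → Beacon.
The two rules agree on Beacon.

Yes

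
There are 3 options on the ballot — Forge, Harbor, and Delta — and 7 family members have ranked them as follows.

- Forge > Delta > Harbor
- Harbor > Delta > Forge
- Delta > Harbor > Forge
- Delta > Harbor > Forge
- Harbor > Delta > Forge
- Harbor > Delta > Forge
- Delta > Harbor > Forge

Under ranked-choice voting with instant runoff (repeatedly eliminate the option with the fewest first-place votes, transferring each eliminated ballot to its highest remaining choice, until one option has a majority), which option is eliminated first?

Forge

Round 1: Harbor 3, Delta 3, Forge 1. Forge has the fewest and is eliminated.
Round 2: Delta 4, Harbor 3. Delta has a majority.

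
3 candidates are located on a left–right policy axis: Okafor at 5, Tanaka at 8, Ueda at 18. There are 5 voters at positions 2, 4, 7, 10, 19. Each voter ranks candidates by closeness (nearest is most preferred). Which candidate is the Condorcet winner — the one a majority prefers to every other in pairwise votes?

With single-peaked preferences on a line, the Condorcet winner is the candidate closest to the median voter.
The median voter (position 7) is closest to Tanaka at 8.
Check: Tanaka vs Ueda — voters closer to Tanaka: 4 of 5.

Tanaka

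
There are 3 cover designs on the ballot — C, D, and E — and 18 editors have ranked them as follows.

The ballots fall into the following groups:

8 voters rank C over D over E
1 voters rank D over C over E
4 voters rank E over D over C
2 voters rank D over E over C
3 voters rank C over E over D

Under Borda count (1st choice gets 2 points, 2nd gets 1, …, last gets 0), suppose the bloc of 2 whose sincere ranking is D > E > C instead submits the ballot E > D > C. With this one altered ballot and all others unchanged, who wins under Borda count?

C

Borda totals with the altered ballot: C 23, D 16, E 15.
The winner is unchanged: still C.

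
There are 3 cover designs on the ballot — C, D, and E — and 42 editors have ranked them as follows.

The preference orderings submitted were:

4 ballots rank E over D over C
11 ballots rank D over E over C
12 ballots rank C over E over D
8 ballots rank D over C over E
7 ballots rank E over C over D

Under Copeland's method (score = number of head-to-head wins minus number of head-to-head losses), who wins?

E

Pairwise results:
  C vs D: D wins 23–19.
  C vs E: E wins 22–20.
  D vs E: E wins 23–19.
Copeland scores (wins − losses):
  C: 0 − 2 = -2
  D: 1 − 1 = 0
  E: 2 − 0 = 2
E has the best Copeland score.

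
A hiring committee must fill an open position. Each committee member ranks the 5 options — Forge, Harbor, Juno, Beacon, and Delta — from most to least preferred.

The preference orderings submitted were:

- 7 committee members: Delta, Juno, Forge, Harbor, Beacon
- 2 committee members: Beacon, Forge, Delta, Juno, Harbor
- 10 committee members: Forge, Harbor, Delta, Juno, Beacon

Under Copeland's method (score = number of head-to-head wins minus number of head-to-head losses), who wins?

Pairwise results:
  Forge vs Harbor: Forge wins 19–0.
  Forge vs Juno: Forge wins 12–7.
  Forge vs Beacon: Forge wins 17–2.
  Forge vs Delta: Forge wins 12–7.
  Harbor vs Juno: Harbor wins 10–9.
  Harbor vs Beacon: Harbor wins 17–2.
  Harbor vs Delta: Harbor wins 10–9.
  Juno vs Beacon: Juno wins 17–2.
  Juno vs Delta: Delta wins 19–0.
  Beacon vs Delta: Delta wins 17–2.
Copeland scores (wins − losses):
  Forge: 4 − 0 = 4
  Harbor: 3 − 1 = 2
  Juno: 1 − 3 = -2
  Beacon: 0 − 4 = -4
  Delta: 2 − 2 = 0
Forge has the best Copeland score.

Forge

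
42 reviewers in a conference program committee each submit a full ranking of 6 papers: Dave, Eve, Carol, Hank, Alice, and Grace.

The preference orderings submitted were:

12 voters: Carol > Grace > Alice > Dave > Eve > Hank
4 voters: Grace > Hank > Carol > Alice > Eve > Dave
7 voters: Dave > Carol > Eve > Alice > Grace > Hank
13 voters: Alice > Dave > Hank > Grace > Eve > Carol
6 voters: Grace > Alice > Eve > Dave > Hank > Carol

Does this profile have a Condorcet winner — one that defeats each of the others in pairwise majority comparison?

Head-to-head results (42 voters total):
Dave vs Eve: Dave wins 32–10.
Dave vs Carol: Dave wins 26–16.
Dave vs Hank: Dave wins 38–4.
Dave vs Alice: Alice wins 35–7.
Dave vs Grace: Grace wins 22–20.
Eve vs Carol: Carol wins 23–19.
Eve vs Hank: Eve wins 25–17.
Eve vs Alice: Alice wins 35–7.
Eve vs Grace: Grace wins 35–7.
Carol vs Hank: Hank wins 23–19.
Carol vs Alice: Carol wins 23–19.
Carol vs Grace: Grace wins 23–19.
Hank vs Alice: Alice wins 38–4.
Hank vs Grace: Grace wins 29–13.
Alice vs Grace: Grace wins 22–20.
Grace beats each rival — Dave (22–20), Eve (35–7), Carol (23–19), Hank (29–13), Alice (22–20) — so Grace is the Condorcet winner.

Yes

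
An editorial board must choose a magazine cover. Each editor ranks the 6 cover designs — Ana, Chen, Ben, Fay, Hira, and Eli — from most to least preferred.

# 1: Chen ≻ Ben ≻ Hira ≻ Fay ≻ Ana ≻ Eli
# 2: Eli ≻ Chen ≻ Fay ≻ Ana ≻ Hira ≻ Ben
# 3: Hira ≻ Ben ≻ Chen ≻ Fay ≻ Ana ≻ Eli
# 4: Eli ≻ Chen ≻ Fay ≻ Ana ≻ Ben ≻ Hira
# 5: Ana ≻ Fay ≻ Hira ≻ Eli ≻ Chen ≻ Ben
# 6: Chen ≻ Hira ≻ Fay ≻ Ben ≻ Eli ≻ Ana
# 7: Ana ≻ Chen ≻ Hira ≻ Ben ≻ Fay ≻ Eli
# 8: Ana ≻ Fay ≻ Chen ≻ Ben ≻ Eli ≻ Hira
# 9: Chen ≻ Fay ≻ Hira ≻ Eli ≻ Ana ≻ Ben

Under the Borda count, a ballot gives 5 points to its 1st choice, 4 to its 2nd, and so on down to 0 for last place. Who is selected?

Chen

Borda scores:
  Ana: 1 + 2 + 1 + 2 + 5 + 0 + 5 + 5 + 1 = 22
  Chen: 5 + 4 + 3 + 4 + 1 + 5 + 4 + 3 + 5 = 34
  Ben: 4 + 0 + 4 + 1 + 0 + 2 + 2 + 2 + 0 = 15
  Fay: 2 + 3 + 2 + 3 + 4 + 3 + 1 + 4 + 4 = 26
  Hira: 3 + 1 + 5 + 0 + 3 + 4 + 3 + 0 + 3 = 22
  Eli: 0 + 5 + 0 + 5 + 2 + 1 + 0 + 1 + 2 = 16
Chen has the highest total.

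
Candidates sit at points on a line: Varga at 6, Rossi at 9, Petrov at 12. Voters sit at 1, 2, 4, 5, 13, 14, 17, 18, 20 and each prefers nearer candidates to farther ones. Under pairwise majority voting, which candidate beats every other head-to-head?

With single-peaked preferences on a line, the Condorcet winner is the candidate closest to the median voter.
The median voter (position 13) is closest to Petrov at 12.
Check: Petrov vs Rossi — voters closer to Petrov: 5 of 9.

Petrov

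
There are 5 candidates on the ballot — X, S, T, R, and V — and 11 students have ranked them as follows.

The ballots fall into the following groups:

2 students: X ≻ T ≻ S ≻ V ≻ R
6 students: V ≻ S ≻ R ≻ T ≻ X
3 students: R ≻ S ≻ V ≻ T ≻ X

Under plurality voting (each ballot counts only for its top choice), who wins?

V

First-place vote totals:
  X: 2
  S: 0
  T: 0
  R: 3
  V: 6
V has the most first-place votes.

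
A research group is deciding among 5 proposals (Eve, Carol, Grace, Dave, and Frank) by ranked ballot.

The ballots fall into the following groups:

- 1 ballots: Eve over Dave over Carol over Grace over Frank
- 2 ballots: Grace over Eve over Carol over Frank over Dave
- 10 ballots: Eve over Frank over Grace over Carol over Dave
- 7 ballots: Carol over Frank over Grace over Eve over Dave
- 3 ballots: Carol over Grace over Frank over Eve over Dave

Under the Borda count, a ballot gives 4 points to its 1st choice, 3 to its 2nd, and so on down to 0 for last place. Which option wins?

Eve

Borda scores:
  Eve: 4 + 2·3 + 10·4 + 7·1 + 3·1 = 60
  Carol: 2 + 2·2 + 10·1 + 7·4 + 3·4 = 56
  Grace: 1 + 2·4 + 10·2 + 7·2 + 3·3 = 52
  Dave: 3 + 2·0 + 10·0 + 7·0 + 3·0 = 3
  Frank: 0 + 2·1 + 10·3 + 7·3 + 3·2 = 59
Eve has the highest total.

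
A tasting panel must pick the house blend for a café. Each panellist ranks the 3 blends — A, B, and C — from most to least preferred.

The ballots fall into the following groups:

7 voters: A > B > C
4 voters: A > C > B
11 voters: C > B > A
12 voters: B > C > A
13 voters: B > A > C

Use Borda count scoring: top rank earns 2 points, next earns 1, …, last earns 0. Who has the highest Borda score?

Borda scores:
  A: 7·2 + 4·2 + 11·0 + 12·0 + 13·1 = 35
  B: 7·1 + 4·0 + 11·1 + 12·2 + 13·2 = 68
  C: 7·0 + 4·1 + 11·2 + 12·1 + 13·0 = 38
B has the highest total.

B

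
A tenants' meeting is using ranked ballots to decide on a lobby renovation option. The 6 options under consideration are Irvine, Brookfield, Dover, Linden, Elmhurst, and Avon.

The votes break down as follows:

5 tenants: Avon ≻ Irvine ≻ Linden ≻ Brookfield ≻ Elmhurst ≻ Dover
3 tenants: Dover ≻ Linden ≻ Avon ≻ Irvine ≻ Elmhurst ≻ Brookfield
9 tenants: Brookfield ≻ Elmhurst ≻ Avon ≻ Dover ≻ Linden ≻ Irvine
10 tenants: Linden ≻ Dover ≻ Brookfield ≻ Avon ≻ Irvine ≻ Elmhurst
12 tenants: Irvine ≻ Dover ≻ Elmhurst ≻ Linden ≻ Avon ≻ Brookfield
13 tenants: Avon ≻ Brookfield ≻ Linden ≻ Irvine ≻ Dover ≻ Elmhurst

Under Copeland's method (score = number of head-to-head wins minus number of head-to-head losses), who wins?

Avon

Pairwise results:
  Irvine vs Brookfield: Brookfield wins 32–20.
  Irvine vs Dover: Irvine wins 30–22.
  Irvine vs Linden: Linden wins 35–17.
  Irvine vs Elmhurst: Irvine wins 43–9.
  Irvine vs Avon: Avon wins 40–12.
  Brookfield vs Dover: Brookfield wins 27–25.
  Brookfield vs Linden: Linden wins 30–22.
  Brookfield vs Elmhurst: Brookfield wins 37–15.
  Brookfield vs Avon: Avon wins 33–19.
  Dover vs Linden: Linden wins 28–24.
  Dover vs Elmhurst: Dover wins 38–14.
  Dover vs Avon: Avon wins 27–25.
  Linden vs Elmhurst: Linden wins 31–21.
  Linden vs Avon: Avon wins 27–25.
  Elmhurst vs Avon: Avon wins 31–21.
Copeland scores (wins − losses):
  Irvine: 2 − 3 = -1
  Brookfield: 3 − 2 = 1
  Dover: 1 − 4 = -3
  Linden: 4 − 1 = 3
  Elmhurst: 0 − 5 = -5
  Avon: 5 − 0 = 5
Avon has the best Copeland score.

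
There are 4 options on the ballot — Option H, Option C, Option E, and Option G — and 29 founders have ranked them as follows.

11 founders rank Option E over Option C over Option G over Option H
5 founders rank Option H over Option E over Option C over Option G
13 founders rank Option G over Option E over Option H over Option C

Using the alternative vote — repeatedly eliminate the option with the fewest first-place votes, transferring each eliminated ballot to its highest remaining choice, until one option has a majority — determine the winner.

Option E

Round 1: Option G 13, Option E 11, Option H 5, Option C 0. Option C has the fewest and is eliminated.
Round 2: Option G 13, Option E 11, Option H 5. Option H has the fewest and is eliminated.
Round 3: Option E 16, Option G 13. Option E has a majority.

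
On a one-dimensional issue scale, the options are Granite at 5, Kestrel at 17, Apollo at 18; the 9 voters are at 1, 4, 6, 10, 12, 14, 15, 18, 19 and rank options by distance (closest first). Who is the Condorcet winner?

With single-peaked preferences on a line, the Condorcet winner is the candidate closest to the median voter.
The median voter (position 12) is closest to Kestrel at 17.
Check: Kestrel vs Apollo — voters closer to Kestrel: 7 of 9.

Kestrel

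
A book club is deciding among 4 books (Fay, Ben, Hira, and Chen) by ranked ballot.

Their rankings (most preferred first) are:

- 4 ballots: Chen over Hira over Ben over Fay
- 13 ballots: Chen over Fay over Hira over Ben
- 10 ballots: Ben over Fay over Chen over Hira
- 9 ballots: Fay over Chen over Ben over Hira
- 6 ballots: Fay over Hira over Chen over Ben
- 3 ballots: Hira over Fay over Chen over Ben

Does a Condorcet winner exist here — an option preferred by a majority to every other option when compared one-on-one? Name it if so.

Head-to-head results (45 voters total):
Fay vs Ben: Fay wins 31–14.
Fay vs Hira: Fay wins 38–7.
Fay vs Chen: Fay wins 28–17.
Ben vs Hira: Hira wins 26–19.
Ben vs Chen: Chen wins 35–10.
Hira vs Chen: Chen wins 36–9.
Fay beats each rival — Ben (31–14), Hira (38–7), Chen (28–17) — so Fay is the Condorcet winner.

Fay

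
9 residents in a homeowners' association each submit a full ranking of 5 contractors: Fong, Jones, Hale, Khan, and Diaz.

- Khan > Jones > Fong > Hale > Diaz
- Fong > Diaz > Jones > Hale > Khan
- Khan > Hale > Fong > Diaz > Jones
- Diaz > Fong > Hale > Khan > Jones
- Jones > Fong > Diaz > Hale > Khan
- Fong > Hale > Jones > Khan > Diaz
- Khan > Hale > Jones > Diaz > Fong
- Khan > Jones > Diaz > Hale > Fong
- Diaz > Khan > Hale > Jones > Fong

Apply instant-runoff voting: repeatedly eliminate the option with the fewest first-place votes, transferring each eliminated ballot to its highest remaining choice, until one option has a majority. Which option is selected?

Round 1: Khan 4, Fong 2, Diaz 2, Jones 1, Hale 0. Hale has the fewest and is eliminated.
Round 2: Khan 4, Fong 2, Diaz 2, Jones 1. Jones has the fewest and is eliminated.
Round 3: Khan 4, Fong 3, Diaz 2. Diaz has the fewest and is eliminated.
Round 4: Khan 5, Fong 4. Khan has a majority.

Khan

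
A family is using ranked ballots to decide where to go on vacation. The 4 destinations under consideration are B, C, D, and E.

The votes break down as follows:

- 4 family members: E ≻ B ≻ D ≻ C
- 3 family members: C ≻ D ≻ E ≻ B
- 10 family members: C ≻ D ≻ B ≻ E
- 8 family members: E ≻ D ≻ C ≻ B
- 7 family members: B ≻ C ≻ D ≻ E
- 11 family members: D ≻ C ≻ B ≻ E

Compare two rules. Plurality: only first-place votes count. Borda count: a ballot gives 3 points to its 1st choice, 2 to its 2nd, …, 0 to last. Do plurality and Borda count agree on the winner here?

Plurality first-place counts: B 7, C 13, D 11, E 12 → C.
Borda totals: B 50, C 83, D 86, E 39 → D.
The two rules disagree: plurality picks C, Borda picks D.

No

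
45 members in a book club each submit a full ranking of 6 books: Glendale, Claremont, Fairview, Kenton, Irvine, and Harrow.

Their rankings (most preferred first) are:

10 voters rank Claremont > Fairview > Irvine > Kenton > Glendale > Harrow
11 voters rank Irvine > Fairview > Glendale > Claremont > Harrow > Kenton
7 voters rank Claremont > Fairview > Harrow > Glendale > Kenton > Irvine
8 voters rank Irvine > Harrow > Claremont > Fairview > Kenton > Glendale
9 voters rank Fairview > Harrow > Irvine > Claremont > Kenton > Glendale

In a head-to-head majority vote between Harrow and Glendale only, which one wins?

Harrow

Ballots ranking Harrow above Glendale: 7+8+9 = 24.
Ballots ranking Glendale above Harrow: 10+11 = 21.
Harrow wins the head-to-head, 24–21.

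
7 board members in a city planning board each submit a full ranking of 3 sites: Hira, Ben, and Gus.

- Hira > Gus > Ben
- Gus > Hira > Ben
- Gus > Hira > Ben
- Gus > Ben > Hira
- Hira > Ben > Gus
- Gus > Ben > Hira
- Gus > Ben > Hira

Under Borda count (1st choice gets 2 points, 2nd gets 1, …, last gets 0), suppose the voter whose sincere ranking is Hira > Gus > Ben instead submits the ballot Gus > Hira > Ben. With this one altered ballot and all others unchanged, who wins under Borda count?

Borda totals with the altered ballot: Hira 5, Ben 4, Gus 12.
The winner is unchanged: still Gus.

Gus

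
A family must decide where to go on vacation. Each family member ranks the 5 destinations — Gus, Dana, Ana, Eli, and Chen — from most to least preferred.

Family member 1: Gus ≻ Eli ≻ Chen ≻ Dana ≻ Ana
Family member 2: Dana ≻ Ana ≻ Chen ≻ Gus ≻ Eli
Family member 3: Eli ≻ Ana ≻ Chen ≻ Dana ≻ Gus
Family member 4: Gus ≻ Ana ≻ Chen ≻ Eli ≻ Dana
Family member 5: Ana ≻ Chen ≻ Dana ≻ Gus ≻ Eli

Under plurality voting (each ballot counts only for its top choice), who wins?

Gus

First-place vote totals:
  Gus: 2
  Dana: 1
  Ana: 1
  Eli: 1
  Chen: 0
Gus has the most first-place votes.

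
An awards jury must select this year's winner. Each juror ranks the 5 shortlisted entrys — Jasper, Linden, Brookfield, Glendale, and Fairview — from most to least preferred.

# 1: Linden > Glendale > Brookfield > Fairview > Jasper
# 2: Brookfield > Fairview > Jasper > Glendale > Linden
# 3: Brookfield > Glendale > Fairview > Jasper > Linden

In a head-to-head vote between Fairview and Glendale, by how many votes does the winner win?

Ballots ranking Fairview above Glendale: 1.
Ballots ranking Glendale above Fairview: 2.
Glendale wins 2–1, a margin of 1.

1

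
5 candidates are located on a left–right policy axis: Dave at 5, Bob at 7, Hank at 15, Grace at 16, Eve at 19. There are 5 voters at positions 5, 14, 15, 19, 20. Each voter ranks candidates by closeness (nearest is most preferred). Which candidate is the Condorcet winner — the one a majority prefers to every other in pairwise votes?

Hank

With single-peaked preferences on a line, the Condorcet winner is the candidate closest to the median voter.
The median voter (position 15) is closest to Hank at 15.
Check: Hank vs Grace — voters closer to Hank: 3 of 5.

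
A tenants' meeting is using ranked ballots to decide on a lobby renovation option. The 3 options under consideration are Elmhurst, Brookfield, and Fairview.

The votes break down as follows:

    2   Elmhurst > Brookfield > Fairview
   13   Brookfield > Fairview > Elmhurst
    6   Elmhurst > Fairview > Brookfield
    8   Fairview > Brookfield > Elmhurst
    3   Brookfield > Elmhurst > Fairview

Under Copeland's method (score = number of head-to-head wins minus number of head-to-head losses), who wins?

Pairwise results:
  Elmhurst vs Brookfield: Brookfield wins 24–8.
  Elmhurst vs Fairview: Fairview wins 21–11.
  Brookfield vs Fairview: Brookfield wins 18–14.
Copeland scores (wins − losses):
  Elmhurst: 0 − 2 = -2
  Brookfield: 2 − 0 = 2
  Fairview: 1 − 1 = 0
Brookfield has the best Copeland score.

Brookfield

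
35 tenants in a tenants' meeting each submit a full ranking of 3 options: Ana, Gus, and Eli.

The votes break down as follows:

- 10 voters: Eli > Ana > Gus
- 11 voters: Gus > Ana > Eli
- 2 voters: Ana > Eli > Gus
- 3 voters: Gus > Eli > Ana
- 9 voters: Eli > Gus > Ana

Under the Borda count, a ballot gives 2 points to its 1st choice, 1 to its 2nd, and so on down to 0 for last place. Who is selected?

Eli

Borda scores:
  Ana: 10·1 + 11·1 + 2·2 + 3·0 + 9·0 = 25
  Gus: 10·0 + 11·2 + 2·0 + 3·2 + 9·1 = 37
  Eli: 10·2 + 11·0 + 2·1 + 3·1 + 9·2 = 43
Eli has the highest total.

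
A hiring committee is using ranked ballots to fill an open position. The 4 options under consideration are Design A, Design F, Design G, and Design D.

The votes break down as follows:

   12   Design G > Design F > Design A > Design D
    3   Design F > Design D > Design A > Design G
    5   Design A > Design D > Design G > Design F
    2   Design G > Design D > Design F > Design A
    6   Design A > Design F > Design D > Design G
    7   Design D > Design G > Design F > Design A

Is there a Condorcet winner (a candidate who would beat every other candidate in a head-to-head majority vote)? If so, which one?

Head-to-head results (35 voters total):
Design A vs Design F: Design F wins 24–11.
Design A vs Design G: Design G wins 21–14.
Design A vs Design D: Design A wins 23–12.
Design F vs Design G: Design G wins 26–9.
Design F vs Design D: Design F wins 21–14.
Design G vs Design D: Design D wins 21–14.
No candidate beats all others: Design A beats Design D beats Design G beats Design A, a majority cycle.

No Condorcet winner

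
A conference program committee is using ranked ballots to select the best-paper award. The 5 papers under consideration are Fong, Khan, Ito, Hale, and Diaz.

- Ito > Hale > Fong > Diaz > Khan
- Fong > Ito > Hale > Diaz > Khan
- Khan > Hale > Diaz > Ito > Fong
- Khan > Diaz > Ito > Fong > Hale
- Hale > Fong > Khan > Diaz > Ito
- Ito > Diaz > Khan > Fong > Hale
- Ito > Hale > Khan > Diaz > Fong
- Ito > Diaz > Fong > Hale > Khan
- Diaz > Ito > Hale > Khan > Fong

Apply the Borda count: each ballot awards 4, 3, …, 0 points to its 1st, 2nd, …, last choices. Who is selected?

Borda scores:
  Fong: 2 + 4 + 0 + 1 + 3 + 1 + 0 + 2 + 0 = 13
  Khan: 0 + 0 + 4 + 4 + 2 + 2 + 2 + 0 + 1 = 15
  Ito: 4 + 3 + 1 + 2 + 0 + 4 + 4 + 4 + 3 = 25
  Hale: 3 + 2 + 3 + 0 + 4 + 0 + 3 + 1 + 2 = 18
  Diaz: 1 + 1 + 2 + 3 + 1 + 3 + 1 + 3 + 4 = 19
Ito has the highest total.

Ito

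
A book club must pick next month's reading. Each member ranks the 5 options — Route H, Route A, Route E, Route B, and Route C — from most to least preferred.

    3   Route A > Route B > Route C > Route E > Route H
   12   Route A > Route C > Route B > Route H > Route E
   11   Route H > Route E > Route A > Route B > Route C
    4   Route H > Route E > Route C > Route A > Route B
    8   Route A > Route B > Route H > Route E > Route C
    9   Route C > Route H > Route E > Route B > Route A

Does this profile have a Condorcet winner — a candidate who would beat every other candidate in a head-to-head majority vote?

Head-to-head results (47 voters total):
Route H vs Route A: Route H wins 24–23.
Route H vs Route E: Route H wins 44–3.
Route H vs Route B: Route H wins 24–23.
Route H vs Route C: Route C wins 24–23.
Route A vs Route E: Route E wins 24–23.
Route A vs Route B: Route A wins 38–9.
Route A vs Route C: Route A wins 34–13.
Route E vs Route B: Route E wins 24–23.
Route E vs Route C: Route C wins 24–23.
Route B vs Route C: Route C wins 25–22.
No candidate beats all others: Route H beats Route A beats Route C beats Route H, a majority cycle.

No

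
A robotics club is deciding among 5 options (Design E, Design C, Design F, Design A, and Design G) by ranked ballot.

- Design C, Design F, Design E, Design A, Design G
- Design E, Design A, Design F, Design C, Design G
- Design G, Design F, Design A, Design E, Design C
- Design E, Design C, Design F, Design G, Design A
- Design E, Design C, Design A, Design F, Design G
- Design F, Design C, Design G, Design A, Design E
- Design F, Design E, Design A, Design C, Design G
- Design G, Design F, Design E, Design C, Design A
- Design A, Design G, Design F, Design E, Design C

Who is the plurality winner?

First-place vote totals:
  Design E: 3
  Design C: 1
  Design F: 2
  Design A: 1
  Design G: 2
Design E has the most first-place votes.

Design E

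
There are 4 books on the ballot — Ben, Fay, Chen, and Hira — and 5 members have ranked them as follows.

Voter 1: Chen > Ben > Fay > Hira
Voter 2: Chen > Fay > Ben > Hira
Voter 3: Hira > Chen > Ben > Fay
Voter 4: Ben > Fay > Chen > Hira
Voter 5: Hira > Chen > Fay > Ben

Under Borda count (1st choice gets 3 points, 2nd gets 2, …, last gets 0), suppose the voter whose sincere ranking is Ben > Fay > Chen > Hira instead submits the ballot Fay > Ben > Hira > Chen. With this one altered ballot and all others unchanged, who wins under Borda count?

Borda totals with the altered ballot: Ben 6, Fay 7, Chen 10, Hira 7.
The winner is unchanged: still Chen.

Chen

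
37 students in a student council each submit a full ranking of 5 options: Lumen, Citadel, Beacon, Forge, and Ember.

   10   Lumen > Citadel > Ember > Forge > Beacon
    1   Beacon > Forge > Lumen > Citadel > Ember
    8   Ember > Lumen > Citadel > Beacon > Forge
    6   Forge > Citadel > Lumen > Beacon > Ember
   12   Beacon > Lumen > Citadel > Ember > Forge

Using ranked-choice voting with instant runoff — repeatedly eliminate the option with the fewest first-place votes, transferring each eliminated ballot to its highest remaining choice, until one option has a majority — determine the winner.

Round 1: Beacon 13, Lumen 10, Ember 8, Forge 6, Citadel 0. Citadel has the fewest and is eliminated.
Round 2: Beacon 13, Lumen 10, Ember 8, Forge 6. Forge has the fewest and is eliminated.
Round 3: Lumen 16, Beacon 13, Ember 8. Ember has the fewest and is eliminated.
Round 4: Lumen 24, Beacon 13. Lumen has a majority.

Lumen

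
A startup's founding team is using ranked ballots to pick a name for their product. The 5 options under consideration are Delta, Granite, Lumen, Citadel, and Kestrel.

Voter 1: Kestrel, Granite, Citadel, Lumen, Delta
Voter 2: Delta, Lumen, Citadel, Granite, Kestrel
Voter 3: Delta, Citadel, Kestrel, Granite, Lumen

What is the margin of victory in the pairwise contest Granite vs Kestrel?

1

Ballots ranking Granite above Kestrel: 1.
Ballots ranking Kestrel above Granite: 2.
Kestrel wins 2–1, a margin of 1.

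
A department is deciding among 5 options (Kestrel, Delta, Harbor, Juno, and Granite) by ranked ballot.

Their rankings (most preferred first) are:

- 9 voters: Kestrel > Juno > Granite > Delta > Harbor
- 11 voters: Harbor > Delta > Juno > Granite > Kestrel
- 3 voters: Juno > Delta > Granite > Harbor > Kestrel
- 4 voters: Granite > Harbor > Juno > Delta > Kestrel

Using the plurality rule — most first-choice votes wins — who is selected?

First-place vote totals:
  Kestrel: 9
  Delta: 0
  Harbor: 11
  Juno: 3
  Granite: 4
Harbor has the most first-place votes.

Harbor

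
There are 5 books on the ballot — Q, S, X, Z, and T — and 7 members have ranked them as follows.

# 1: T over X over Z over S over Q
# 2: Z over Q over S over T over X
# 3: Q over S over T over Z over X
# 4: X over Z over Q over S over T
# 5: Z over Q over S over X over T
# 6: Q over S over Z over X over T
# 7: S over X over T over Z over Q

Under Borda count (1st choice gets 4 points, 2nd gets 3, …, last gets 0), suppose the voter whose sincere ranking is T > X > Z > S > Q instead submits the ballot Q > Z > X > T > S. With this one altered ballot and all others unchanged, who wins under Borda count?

Q

Borda totals with the altered ballot: Q 20, S 15, X 11, Z 18, T 6.
The switch changes the winner from Z to Q.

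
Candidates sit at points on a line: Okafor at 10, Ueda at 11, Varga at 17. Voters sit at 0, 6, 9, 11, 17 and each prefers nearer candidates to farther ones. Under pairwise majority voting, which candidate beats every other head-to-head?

Okafor

With single-peaked preferences on a line, the Condorcet winner is the candidate closest to the median voter.
The median voter (position 9) is closest to Okafor at 10.
Check: Okafor vs Ueda — voters closer to Okafor: 3 of 5.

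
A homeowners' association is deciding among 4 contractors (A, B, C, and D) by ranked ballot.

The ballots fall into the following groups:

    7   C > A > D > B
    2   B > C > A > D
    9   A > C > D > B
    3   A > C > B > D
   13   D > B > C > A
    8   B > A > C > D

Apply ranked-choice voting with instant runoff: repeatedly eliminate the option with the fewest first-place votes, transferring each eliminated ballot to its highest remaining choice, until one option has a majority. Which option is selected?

Round 1: D 13, A 12, B 10, C 7. C has the fewest and is eliminated.
Round 2: A 19, D 13, B 10. B has the fewest and is eliminated.
Round 3: A 29, D 13. A has a majority.

A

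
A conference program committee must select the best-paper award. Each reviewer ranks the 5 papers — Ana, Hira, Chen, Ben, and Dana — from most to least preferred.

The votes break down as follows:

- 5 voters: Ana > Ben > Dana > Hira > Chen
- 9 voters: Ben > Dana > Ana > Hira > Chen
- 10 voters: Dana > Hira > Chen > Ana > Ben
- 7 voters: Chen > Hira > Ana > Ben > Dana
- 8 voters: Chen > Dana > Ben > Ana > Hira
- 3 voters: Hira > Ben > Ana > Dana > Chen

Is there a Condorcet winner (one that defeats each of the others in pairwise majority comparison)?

No

Head-to-head results (42 voters total):
Ana vs Hira: Ana wins 22–20.
Ana vs Chen: Chen wins 25–17.
Ana vs Ben: Ana wins 22–20.
Ana vs Dana: Dana wins 27–15.
Hira vs Chen: Hira wins 27–15.
Hira vs Ben: Ben wins 22–20.
Hira vs Dana: Dana wins 32–10.
Chen vs Ben: Chen wins 25–17.
Chen vs Dana: Dana wins 27–15.
Ben vs Dana: Ben wins 24–18.
No candidate beats all others: Ana beats Hira beats Chen beats Ana, a majority cycle.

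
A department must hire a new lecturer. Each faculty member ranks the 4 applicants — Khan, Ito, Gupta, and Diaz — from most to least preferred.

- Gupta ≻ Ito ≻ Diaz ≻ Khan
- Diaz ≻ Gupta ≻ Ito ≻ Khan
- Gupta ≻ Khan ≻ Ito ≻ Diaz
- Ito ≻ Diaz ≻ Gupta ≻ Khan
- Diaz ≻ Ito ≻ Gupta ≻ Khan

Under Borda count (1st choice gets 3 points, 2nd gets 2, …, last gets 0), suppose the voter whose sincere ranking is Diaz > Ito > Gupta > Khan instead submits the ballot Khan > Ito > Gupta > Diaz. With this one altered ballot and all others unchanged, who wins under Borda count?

Gupta

Borda totals with the altered ballot: Khan 5, Ito 9, Gupta 10, Diaz 6.
The winner is unchanged: still Gupta.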